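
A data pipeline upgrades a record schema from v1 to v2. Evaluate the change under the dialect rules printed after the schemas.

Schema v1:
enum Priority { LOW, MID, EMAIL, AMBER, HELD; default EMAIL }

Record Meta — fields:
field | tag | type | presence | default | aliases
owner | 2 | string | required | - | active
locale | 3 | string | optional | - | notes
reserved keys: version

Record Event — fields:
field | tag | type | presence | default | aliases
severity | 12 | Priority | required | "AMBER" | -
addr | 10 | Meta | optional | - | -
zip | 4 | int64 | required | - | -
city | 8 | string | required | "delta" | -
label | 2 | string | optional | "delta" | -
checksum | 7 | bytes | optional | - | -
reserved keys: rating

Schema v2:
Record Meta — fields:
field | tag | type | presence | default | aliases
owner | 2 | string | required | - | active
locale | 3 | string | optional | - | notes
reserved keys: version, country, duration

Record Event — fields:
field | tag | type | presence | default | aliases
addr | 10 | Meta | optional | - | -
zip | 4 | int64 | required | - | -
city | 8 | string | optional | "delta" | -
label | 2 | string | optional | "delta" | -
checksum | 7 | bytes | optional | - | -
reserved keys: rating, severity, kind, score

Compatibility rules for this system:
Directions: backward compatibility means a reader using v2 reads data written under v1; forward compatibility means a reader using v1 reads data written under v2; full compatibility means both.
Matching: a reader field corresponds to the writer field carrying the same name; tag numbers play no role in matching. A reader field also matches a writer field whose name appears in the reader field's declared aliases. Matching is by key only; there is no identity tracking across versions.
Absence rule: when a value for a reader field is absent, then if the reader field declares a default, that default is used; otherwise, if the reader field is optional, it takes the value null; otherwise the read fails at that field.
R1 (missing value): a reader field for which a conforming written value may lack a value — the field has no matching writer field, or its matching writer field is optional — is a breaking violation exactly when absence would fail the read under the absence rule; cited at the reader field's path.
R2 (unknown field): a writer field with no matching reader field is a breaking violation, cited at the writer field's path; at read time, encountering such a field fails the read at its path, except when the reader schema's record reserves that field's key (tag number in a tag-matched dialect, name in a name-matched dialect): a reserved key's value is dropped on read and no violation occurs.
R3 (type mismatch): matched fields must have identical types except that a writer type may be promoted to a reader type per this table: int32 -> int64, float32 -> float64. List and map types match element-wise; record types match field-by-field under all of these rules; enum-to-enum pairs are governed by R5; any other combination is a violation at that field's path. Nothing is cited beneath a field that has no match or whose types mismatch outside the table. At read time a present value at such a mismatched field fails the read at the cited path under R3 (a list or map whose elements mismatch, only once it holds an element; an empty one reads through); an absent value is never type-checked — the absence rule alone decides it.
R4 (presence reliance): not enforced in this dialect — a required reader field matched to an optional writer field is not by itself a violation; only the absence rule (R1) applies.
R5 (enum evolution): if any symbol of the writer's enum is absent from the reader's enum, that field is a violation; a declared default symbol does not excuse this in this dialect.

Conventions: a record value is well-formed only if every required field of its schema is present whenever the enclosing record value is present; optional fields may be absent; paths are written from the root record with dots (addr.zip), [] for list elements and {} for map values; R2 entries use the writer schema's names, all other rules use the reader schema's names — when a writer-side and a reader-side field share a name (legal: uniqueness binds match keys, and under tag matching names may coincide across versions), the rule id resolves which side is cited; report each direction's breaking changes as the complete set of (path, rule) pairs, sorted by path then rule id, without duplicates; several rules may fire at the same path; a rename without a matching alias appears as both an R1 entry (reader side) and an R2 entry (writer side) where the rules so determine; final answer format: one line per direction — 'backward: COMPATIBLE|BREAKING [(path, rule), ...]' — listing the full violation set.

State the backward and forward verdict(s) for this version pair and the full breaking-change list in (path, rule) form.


the writer's type comes first in each Event pair
backward analysis of Event with v2 as reader and v1 as writer:
  addr: paired with writer addr (Meta -> Meta; writer optional)
  zip: paired with writer zip (int64 -> int64; writer required)
  city: paired with writer city (string -> string; writer required)
  label: paired with writer label (string -> string; writer optional)
  checksum: paired with writer checksum (bytes -> bytes; writer optional)
  leftover writer field: severity
  addr.owner: paired with writer addr.owner (string -> string; writer required)
  addr.locale: paired with writer addr.locale (string -> string; writer optional)
  => backward: COMPATIBLE
forward analysis of Event with v1 as reader and v2 as writer:
  severity: no writer match
  addr: paired with writer addr (Meta -> Meta; writer optional)
  zip: paired with writer zip (int64 -> int64; writer required)
  city: paired with writer city (string -> string; writer optional)
  label: paired with writer label (string -> string; writer optional)
  checksum: paired with writer checksum (bytes -> bytes; writer optional)
  addr.owner: paired with writer addr.owner (string -> string; writer required)
  addr.locale: paired with writer addr.locale (string -> string; writer optional)
  => forward: COMPATIBLE

backward: COMPATIBLE []; forward: COMPATIBLE []


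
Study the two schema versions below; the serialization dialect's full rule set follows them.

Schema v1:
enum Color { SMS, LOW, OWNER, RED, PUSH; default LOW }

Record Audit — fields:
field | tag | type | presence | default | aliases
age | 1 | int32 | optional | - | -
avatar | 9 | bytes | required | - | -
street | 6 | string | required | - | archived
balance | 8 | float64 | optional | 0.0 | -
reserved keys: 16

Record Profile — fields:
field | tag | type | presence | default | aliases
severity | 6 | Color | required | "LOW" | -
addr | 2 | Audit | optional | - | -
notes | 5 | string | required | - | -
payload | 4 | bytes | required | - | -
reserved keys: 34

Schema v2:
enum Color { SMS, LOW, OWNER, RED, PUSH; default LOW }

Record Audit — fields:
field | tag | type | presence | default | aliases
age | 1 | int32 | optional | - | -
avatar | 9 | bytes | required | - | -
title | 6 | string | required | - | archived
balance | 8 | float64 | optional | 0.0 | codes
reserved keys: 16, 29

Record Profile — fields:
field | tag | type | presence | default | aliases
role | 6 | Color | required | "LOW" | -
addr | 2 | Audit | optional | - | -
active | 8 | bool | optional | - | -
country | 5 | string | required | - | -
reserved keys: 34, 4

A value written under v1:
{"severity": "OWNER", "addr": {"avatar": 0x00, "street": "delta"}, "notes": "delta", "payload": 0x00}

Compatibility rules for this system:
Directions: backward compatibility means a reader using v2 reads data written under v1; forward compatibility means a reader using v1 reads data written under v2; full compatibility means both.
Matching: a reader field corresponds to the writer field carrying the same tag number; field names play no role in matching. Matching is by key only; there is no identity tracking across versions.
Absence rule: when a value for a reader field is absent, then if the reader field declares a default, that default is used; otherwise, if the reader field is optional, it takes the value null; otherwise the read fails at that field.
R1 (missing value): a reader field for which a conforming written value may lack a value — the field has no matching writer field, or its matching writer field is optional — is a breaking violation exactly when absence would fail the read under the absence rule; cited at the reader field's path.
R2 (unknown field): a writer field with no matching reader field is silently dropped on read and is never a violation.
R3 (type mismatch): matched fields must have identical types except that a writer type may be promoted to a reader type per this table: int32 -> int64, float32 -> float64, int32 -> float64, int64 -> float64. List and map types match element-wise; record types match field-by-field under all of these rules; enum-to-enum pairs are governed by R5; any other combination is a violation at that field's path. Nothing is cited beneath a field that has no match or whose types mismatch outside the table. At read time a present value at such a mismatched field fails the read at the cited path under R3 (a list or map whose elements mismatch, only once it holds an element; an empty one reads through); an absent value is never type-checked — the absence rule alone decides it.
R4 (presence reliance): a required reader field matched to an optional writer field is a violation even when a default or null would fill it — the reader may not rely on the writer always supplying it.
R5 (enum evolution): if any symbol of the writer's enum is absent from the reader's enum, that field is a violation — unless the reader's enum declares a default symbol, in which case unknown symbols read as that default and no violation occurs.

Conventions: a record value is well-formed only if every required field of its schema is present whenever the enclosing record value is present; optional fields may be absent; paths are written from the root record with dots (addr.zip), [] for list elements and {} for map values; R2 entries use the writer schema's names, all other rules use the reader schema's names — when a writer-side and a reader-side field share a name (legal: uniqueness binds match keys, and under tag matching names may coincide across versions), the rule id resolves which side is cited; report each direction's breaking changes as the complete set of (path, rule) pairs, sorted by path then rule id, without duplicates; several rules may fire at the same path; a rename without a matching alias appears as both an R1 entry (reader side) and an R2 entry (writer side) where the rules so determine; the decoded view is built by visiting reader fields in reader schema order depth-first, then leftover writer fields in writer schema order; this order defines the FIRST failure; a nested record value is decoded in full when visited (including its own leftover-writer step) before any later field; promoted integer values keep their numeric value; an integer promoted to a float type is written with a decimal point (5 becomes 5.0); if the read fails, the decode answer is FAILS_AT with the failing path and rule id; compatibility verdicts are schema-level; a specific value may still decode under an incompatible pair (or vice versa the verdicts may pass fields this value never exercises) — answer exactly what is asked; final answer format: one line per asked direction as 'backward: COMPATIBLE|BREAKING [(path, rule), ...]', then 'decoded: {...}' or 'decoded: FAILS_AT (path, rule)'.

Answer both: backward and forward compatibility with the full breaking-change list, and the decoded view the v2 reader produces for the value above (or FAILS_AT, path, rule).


backward: COMPATIBLE []; forward: BREAKING [(payload, R1)]; decoded: {"role": "OWNER", "addr": {"age": null, "avatar": 0x00, "title": "delta", "balance": 0.0}, "active": null, "country": "delta"}

arrows below run writer -> reader for Profile
checking backward for Profile: reader v2 against writer v1:
  role: paired with writer severity (Color -> Color; writer required)
  addr: paired with writer addr (Audit -> Audit; writer optional)
  active: no writer match
  country: paired with writer notes (string -> string; writer required)
  writer field payload has no reader counterpart
  addr.age: paired with writer addr.age (int32 -> int32; writer optional)
  addr.avatar: paired with writer addr.avatar (bytes -> bytes; writer required)
  addr.title: paired with writer addr.street (string -> string; writer required)
  addr.balance: paired with writer addr.balance (float64 -> float64; writer optional)
  => backward verdict for Profile: COMPATIBLE, no violations
checking forward for Profile: reader v1 against writer v2:
  severity: paired with writer role (Color -> Color; writer required)
  addr: paired with writer addr (Audit -> Audit; writer optional)
  notes: paired with writer country (string -> string; writer required)
  payload: no writer match
  writer field active has no reader counterpart
  addr.age: paired with writer addr.age (int32 -> int32; writer optional)
  addr.avatar: paired with writer addr.avatar (bytes -> bytes; writer required)
  addr.street: paired with writer addr.title (string -> string; writer required)
  addr.balance: paired with writer addr.balance (float64 -> float64; writer optional)
  violation R1 at payload
  forward on Profile therefore BREAKING (1)
decoding the Profile value with the v2 reader:
  role := "OWNER" (from writer severity)
  addr.age := null (absent, optional -> null)
  addr.avatar := 0x00
  addr.title := "delta" (from writer street)
  addr.balance := 0.0 (absent -> default)
  active := null (absent, optional -> null)
  country := "delta" (from writer notes)
  writer payload: unknown -> dropped
  => decoded: {"role": "OWNER", "addr": {"age": null, "avatar": 0x00, "title": "delta", "balance": 0.0}, "active": null, "country": "delta"}


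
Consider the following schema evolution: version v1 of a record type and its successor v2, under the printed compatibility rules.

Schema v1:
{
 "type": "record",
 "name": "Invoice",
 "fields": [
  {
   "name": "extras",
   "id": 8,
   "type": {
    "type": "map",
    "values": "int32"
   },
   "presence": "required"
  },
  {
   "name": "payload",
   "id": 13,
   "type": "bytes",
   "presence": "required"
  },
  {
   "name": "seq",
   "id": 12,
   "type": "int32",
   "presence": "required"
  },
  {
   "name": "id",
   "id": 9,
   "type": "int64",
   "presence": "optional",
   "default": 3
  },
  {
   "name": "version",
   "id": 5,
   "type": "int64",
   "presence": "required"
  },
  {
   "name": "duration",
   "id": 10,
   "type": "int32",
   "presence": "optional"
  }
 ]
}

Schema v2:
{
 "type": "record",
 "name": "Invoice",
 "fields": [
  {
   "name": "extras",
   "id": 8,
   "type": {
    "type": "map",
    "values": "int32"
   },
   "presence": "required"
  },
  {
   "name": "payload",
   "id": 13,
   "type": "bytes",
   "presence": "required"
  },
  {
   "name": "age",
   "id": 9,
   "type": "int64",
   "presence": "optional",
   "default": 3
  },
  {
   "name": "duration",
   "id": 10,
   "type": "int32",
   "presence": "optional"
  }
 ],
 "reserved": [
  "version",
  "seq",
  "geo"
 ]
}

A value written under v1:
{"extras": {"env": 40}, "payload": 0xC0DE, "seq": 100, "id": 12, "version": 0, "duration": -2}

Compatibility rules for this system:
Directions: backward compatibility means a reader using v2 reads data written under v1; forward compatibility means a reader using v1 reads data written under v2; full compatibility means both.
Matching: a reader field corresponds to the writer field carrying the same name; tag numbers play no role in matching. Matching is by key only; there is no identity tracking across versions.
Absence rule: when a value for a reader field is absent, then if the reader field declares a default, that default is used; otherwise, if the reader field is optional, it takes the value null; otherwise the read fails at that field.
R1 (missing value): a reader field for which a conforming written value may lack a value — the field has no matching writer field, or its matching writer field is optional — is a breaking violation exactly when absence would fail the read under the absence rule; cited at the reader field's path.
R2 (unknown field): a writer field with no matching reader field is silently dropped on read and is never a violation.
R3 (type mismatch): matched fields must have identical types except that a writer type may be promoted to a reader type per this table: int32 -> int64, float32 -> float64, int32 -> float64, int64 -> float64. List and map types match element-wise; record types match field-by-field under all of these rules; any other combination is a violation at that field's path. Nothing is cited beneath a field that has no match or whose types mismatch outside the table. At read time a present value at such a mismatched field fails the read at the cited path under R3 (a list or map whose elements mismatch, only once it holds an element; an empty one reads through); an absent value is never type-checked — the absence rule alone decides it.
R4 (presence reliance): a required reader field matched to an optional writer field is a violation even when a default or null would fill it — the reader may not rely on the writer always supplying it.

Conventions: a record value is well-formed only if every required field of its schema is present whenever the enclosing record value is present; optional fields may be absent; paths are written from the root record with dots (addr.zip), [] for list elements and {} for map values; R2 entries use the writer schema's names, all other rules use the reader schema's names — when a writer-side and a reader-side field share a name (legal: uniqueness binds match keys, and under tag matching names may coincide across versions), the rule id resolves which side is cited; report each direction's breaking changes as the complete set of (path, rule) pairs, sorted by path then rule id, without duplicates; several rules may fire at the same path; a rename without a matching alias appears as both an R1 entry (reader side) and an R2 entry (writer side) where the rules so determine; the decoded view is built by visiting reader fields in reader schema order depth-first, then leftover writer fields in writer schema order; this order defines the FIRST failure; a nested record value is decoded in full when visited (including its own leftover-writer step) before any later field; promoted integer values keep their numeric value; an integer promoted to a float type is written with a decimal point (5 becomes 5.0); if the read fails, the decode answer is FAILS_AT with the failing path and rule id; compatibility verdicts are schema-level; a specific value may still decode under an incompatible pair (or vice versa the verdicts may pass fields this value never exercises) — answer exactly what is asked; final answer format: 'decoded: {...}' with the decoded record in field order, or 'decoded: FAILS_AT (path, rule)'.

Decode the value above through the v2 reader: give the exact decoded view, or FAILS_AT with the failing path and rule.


each type pair in Invoice: writer, then reader
decoding the Invoice value with the v2 reader:
  extras := {"env": 40}
  payload := 0xC0DE
  age := 3 (missing; default applied)
  duration := -2
  writer seq: no reader field; dropped
  writer id: no reader field; dropped
  writer version: no reader field; dropped
  => decoded: {"extras": {"env": 40}, "payload": 0xC0DE, "age": 3, "duration": -2}

decoded: {"extras": {"env": 40}, "payload": 0xC0DE, "age": 3, "duration": -2}


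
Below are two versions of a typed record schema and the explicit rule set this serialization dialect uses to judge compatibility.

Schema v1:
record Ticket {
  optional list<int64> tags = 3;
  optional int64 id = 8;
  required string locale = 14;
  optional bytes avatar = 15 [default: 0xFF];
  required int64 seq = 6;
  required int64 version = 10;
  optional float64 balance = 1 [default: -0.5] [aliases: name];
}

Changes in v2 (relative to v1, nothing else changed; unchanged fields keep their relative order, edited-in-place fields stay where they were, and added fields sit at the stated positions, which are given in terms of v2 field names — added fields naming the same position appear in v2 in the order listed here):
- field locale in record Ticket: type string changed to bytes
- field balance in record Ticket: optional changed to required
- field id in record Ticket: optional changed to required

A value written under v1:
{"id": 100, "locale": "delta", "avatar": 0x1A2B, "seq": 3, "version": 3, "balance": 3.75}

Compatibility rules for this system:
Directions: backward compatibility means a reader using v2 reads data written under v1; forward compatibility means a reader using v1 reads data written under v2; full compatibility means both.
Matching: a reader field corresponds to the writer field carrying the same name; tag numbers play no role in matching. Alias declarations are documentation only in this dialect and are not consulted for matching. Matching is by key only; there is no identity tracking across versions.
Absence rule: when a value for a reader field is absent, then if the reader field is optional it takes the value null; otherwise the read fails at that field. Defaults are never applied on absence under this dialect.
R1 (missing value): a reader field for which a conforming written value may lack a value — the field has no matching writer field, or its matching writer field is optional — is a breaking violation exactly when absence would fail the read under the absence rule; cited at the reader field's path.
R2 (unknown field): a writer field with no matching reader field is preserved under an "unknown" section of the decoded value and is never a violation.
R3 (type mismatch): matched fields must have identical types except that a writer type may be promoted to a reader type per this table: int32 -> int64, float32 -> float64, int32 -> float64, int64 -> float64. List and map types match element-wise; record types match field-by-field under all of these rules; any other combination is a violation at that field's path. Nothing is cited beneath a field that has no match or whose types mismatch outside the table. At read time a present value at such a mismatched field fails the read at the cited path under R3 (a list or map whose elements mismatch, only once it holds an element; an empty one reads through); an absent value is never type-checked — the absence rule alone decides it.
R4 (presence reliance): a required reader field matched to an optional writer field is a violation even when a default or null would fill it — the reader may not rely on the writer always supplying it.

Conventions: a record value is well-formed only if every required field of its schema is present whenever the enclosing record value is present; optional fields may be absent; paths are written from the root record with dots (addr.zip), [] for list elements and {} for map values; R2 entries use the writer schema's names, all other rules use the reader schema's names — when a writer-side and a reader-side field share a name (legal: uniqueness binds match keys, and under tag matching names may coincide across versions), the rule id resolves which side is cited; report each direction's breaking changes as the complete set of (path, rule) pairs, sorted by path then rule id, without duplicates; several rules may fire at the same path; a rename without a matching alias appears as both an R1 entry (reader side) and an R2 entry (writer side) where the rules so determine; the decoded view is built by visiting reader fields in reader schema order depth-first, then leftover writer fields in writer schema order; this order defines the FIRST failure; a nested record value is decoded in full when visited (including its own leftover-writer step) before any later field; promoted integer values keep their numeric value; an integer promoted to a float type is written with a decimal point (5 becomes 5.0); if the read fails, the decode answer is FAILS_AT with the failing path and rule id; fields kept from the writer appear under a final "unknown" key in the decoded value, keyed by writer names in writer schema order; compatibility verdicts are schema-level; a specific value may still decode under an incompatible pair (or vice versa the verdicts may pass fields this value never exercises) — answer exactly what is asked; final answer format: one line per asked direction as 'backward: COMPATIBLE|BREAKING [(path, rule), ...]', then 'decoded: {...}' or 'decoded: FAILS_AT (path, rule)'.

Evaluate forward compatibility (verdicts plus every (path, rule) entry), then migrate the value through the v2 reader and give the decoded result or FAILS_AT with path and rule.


forward: BREAKING [(locale, R3)]; decoded: FAILS_AT (locale, R3)

each type pair in Ticket: writer, then reader
forward pass over Ticket, reader schema v1, writer schema v2:
  list<int64> -> list<int64>, writer optional: tags aligns to tags
  int64 -> int64, writer required: id aligns to id
  bytes -> string, writer required: locale aligns to locale
  bytes -> bytes, writer optional: avatar aligns to avatar
  int64 -> int64, writer required: seq aligns to seq
  int64 -> int64, writer required: version aligns to version
  float64 -> float64, writer required: balance aligns to balance
  rule R3 violated at locale
  forward on Ticket therefore BREAKING (1)
decode walk for Ticket under reader schema v2:
  tags := null (not supplied -> null)
  id := 100
  read fails at locale under R3
  => FAILS_AT (locale, R3)
checking off the Ticket differences that do not matter here:
  field balance in record Ticket: optional changed to required -> affects backward compatibility only, which is not asked
  field id in record Ticket: optional changed to required -> affects backward compatibility only, which is not asked


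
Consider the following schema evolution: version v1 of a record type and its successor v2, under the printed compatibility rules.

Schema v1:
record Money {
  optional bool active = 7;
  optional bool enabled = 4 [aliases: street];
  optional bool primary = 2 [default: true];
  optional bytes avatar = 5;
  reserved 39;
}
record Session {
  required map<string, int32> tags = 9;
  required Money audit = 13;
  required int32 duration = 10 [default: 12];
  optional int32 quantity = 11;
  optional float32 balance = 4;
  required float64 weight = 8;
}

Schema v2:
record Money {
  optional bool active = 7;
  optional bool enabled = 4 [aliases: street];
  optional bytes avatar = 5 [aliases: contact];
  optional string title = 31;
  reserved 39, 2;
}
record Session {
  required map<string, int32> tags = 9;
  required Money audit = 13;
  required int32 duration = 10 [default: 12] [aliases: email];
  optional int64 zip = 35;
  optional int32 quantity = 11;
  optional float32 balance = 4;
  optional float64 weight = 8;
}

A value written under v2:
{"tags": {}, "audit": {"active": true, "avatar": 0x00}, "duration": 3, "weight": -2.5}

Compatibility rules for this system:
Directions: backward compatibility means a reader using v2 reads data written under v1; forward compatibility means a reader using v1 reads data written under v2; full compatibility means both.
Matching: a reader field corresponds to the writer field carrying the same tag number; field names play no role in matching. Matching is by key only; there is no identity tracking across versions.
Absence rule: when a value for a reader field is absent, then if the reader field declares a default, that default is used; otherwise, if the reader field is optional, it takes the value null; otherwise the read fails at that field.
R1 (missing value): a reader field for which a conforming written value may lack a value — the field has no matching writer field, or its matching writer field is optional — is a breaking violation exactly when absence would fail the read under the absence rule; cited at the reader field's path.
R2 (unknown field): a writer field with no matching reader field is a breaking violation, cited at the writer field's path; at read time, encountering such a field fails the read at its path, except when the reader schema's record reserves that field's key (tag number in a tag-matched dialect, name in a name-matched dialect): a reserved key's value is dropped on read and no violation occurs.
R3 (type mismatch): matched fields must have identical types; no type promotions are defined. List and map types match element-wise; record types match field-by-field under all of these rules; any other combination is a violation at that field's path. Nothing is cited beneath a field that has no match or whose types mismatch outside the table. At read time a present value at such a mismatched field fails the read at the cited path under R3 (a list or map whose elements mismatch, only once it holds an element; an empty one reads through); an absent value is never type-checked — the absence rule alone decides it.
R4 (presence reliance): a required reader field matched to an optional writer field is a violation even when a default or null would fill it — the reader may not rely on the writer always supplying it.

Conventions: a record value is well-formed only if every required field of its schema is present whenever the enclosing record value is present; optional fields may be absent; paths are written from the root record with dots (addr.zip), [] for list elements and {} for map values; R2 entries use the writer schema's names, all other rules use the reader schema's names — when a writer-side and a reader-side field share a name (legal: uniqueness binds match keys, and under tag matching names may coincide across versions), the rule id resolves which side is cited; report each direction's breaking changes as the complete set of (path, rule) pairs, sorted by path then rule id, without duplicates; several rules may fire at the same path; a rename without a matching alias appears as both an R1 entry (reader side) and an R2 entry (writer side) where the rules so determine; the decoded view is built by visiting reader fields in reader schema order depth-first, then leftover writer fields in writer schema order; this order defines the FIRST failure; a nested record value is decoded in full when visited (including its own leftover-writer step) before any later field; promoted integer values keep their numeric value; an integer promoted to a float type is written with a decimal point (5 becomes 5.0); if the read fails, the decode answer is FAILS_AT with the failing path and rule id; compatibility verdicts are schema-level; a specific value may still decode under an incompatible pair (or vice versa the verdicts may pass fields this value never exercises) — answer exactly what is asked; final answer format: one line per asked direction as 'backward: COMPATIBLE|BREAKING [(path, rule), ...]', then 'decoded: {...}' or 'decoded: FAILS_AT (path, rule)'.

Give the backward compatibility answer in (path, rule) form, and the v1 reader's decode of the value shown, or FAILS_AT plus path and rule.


the writer's type comes first in each Session pair
backward analysis of Session with v2 as reader and v1 as writer:
  tags <- tags (map<string, int32> -> map<string, int32>, writer required)
  audit <- audit (Money -> Money, writer required)
  duration <- duration (int32 -> int32, writer required)
  zip: no writer-side match
  quantity <- quantity (int32 -> int32, writer optional)
  balance <- balance (float32 -> float32, writer optional)
  weight <- weight (float64 -> float64, writer required)
  audit.active <- audit.active (bool -> bool, writer optional)
  audit.enabled <- audit.enabled (bool -> bool, writer optional)
  audit.avatar <- audit.avatar (bytes -> bytes, writer optional)
  audit.title: no writer-side match
  audit.primary (writer side), unknown to reader
  => no violations; backward on Session: COMPATIBLE
decoding the Session value with the v1 reader:
  tags := {}
  audit.active := true
  audit.enabled := null (missing; optional => null)
  audit.primary := true (missing; default applied)
  audit.avatar := 0x00
  duration := 3
  quantity := null (missing; optional => null)
  balance := null (missing; optional => null)
  weight := -2.5
  => decoded: {"tags": {}, "audit": {"active": true, "enabled": null, "primary": true, "avatar": 0x00}, "duration": 3, "quantity": null, "balance": null, "weight": -2.5}
checking off the Session differences that do not matter here:
  added field title to record Money: optional string, tag 31 (in v2 it sits last) -> matters only for Session's forward compatibility — outside the asked direction
  field weight in record Session: required changed to optional -> matters only for Session's forward compatibility — outside the asked direction
  removed field primary from record Money (its key 2 joins the reserved list) -> no rule fires on it in Session's dialect; the asked verdict holds
  added field zip to record Session: optional int64, tag 35 (in v2 it sits immediately before quantity) -> matters only for Session's forward compatibility — outside the asked direction

backward: COMPATIBLE []; decoded: {"tags": {}, "audit": {"active": true, "enabled": null, "primary": true, "avatar": 0x00}, "duration": 3, "quantity": null, "balance": null, "weight": -2.5}


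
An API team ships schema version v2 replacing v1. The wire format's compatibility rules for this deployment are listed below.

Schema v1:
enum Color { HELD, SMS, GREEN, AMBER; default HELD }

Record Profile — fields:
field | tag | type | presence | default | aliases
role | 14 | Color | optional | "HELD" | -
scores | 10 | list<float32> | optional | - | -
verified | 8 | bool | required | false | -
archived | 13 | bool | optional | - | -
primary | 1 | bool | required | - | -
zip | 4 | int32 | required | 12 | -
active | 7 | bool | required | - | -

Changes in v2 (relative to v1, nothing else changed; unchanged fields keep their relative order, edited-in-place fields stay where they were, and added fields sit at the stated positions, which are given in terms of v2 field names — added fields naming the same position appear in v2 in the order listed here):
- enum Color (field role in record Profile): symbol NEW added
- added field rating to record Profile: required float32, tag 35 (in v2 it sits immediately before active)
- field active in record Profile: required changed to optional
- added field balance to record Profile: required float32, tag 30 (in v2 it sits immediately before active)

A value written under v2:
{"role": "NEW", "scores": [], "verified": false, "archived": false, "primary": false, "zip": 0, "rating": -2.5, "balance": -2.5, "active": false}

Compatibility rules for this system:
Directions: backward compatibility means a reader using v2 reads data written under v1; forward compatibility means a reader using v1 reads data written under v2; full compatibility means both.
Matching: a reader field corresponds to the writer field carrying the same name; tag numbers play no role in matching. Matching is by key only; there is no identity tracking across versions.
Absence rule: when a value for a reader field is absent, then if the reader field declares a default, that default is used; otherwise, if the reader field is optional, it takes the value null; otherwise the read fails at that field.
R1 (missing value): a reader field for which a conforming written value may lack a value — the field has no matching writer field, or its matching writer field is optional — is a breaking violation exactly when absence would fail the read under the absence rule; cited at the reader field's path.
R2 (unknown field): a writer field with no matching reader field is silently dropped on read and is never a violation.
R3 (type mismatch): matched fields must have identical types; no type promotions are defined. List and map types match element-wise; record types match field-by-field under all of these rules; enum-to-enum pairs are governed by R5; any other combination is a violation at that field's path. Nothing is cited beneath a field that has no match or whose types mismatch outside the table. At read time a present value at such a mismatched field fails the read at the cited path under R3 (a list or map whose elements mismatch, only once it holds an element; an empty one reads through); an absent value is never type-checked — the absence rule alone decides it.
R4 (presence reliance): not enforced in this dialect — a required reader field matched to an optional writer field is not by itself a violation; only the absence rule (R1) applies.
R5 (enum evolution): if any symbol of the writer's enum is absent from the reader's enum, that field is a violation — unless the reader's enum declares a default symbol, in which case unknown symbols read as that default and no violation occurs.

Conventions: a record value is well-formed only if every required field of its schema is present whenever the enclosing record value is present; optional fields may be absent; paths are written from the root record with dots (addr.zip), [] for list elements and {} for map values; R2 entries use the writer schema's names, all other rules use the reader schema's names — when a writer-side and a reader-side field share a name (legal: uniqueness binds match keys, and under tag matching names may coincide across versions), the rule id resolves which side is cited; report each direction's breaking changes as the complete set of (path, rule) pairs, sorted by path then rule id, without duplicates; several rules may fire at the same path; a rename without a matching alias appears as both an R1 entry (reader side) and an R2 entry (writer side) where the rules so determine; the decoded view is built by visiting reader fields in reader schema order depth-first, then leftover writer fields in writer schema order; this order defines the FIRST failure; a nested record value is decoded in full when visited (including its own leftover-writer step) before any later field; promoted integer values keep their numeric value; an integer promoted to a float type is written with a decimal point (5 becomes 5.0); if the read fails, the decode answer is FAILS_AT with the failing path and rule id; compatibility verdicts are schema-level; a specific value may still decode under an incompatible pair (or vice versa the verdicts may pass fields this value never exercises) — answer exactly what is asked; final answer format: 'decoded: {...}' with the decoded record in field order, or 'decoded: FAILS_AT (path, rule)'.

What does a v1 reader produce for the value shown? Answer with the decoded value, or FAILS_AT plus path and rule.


arrows below run writer -> reader for Profile
decode walk for Profile under reader schema v1:
  role := "HELD" (symbol NEW -> reader default)
  scores := []
  verified := false
  archived := false
  primary := false
  zip := 0
  active := false
  writer rating: unknown -> dropped
  writer balance: unknown -> dropped
  => decoded: {"role": "HELD", "scores": [], "verified": false, "archived": false, "primary": false, "zip": 0, "active": false}
ruling out the remaining Profile differences:
  enum Color (field role in record Profile): symbol NEW added -> fires no rule on Profile under this dialect and leaves the result unchanged
  added field rating to record Profile: required float32, tag 35 (in v2 it sits immediately before active) -> affects the rule determinations only; this particular Profile value decodes identically
  field active in record Profile: required changed to optional -> affects the rule determinations only; this particular Profile value decodes identically
  added field balance to record Profile: required float32, tag 30 (in v2 it sits immediately before active) -> affects the rule determinations only; this particular Profile value decodes identically

decoded: {"role": "HELD", "scores": [], "verified": false, "archived": false, "primary": false, "zip": 0, "active": false}


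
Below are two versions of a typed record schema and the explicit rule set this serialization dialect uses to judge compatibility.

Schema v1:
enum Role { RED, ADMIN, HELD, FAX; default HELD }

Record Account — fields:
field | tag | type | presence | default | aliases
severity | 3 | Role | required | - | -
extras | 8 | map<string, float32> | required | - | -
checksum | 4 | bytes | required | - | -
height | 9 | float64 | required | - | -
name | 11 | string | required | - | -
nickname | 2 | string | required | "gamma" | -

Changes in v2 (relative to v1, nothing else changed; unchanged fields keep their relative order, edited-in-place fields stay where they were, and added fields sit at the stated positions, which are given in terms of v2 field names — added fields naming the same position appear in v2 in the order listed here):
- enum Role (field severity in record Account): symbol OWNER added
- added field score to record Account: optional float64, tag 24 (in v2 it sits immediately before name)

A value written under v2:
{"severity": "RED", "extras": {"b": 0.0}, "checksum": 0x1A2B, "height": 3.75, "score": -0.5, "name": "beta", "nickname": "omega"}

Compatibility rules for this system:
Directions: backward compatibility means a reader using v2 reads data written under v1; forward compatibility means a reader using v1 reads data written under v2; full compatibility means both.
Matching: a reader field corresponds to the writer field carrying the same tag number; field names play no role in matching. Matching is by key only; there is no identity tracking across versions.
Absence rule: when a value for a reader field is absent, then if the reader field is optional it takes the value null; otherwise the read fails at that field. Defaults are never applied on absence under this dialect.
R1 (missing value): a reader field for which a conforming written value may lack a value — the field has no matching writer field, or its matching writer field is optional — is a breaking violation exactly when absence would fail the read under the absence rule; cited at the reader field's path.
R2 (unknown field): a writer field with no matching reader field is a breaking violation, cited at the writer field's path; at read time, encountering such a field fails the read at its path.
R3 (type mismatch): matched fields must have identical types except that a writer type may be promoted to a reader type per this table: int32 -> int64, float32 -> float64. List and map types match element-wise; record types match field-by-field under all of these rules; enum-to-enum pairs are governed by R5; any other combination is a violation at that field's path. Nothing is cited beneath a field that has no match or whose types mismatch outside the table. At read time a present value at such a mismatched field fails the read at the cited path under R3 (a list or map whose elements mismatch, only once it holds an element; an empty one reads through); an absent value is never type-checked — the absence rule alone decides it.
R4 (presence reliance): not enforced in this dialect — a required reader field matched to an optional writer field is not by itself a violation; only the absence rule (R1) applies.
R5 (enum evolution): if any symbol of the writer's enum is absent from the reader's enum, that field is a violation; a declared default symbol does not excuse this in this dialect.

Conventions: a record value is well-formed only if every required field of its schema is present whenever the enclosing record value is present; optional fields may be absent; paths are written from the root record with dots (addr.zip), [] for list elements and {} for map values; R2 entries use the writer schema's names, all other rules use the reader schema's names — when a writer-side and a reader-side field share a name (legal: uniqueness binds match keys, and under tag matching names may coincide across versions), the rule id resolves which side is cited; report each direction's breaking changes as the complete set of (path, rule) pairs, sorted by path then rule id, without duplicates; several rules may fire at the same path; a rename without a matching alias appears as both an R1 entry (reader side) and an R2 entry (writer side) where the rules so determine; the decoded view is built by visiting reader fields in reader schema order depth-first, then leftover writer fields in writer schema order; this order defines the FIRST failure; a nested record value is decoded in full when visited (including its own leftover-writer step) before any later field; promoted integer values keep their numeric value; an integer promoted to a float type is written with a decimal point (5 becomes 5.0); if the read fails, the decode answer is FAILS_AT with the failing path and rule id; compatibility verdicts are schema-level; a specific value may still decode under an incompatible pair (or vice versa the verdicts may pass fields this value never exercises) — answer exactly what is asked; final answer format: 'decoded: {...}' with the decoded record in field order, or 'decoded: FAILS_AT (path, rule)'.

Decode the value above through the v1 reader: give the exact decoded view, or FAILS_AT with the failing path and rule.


decoded: FAILS_AT (score, R2)

in Account below, arrows point writer -> reader
decoding the Account value with the v1 reader:
  severity := "RED"
  extras := {"b": 0.0}
  checksum := 0x1A2B
  height := 3.75
  name := "beta"
  nickname := "omega"
  read fails at score under R2 (unknown field)
  => FAILS_AT (score, R2)
checking off the Account differences that do not matter here:
  enum Role (field severity in record Account): symbol OWNER added -> a verdict-level change on Account — the shown value reads the same
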